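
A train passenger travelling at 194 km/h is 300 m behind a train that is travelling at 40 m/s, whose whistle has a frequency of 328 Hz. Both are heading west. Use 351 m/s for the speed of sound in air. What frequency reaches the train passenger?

194 km/h = 53.89 m/s.
The train passenger is behind, so the train is moving away from it while the train passenger is moving toward the train.
Both move, so f' = f · (v + v_o)/(v + v_s).
f' = 328 × (351 + 53.89)/(351 + 40) = 328 × 404.89/391 ≈ 340 Hz.

340 Hz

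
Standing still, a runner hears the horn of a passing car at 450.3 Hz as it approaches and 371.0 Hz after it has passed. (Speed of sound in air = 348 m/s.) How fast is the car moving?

34 m/s

f₁/f₂ = (v + v_s)/(v − v_s), so v_s = v · (f₁ − f₂)/(f₁ + f₂).
v_s = 348 × (450.3 − 371.0)/(450.3 + 371.0) = 348 × 79.3/821.3 ≈ 34 m/s.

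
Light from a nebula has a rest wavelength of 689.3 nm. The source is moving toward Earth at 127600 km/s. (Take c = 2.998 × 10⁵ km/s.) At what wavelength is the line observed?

β = v/c = 127600/299800 = 0.4256.
Relativistic Doppler for wavelength: λ' = λ₀ · √((1 − β)/(1 + β)).
λ' = 689.3 × √(0.5744/1.4256) = 689.3 × 0.63475 ≈ 437.5 nm.

437.5 nm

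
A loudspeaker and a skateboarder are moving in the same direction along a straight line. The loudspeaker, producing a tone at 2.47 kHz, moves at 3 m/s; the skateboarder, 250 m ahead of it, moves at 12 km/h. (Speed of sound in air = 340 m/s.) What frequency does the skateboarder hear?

2.47 kHz

12 km/h = 3.333 m/s.
The skateboarder is ahead, so the loudspeaker is moving toward it while the skateboarder is moving away from the loudspeaker.
General Doppler shift: f' = f · (v − v_o)/(v − v_s).
f' = 2.47 × (340 − 3.333)/(340 − 3) = 2.47 × 336.67/337 ≈ 2.47 kHz.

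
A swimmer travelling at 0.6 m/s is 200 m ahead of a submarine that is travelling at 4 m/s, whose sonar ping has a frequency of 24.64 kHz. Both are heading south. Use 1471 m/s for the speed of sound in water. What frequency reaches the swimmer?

The swimmer is ahead, so the submarine is moving toward it while the swimmer is moving away from the submarine.
General Doppler shift: f' = f · (v − v_o)/(v − v_s).
f' = 24.64 × (1471 − 0.6)/(1471 − 4) = 24.64 × 1470.4/1467 ≈ 24.7 kHz.

24.7 kHz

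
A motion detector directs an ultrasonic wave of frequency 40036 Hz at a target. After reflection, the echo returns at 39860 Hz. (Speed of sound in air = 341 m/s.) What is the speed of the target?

0.75 m/s

Double Doppler shift off a moving reflector: f₂ = f₀ · (v + u)/(v − u) (u > 0 toward emitter).
Rearranging, u = v · (f₂ − f₀)/(f₂ + f₀) = 341 × -176/79896 ≈ -0.75 m/s.
So the target is moving at 0.75 m/s away from the emitter.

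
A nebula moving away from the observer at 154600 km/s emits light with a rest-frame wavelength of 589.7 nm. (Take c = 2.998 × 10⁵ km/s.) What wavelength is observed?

β = v/c = 154600/299800 = 0.5157.
Relativistic Doppler for wavelength: λ' = λ₀ · √((1 + β)/(1 − β)).
λ' = 589.7 × √(1.5157/0.4843) = 589.7 × 1.76903 ≈ 1043.2 nm.

1043.2 nm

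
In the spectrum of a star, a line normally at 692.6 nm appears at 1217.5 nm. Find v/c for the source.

λ'/λ₀ = 1.7579 > 1 (redshift), so the source is receding.
λ'/λ₀ = √((1 + β)/(1 − β)) for a receding source ⇒ β = (r² − 1)/(r² + 1) with r = λ'/λ₀.
β = (3.0901 − 1)/(3.0901 + 1) ≈ 0.511.

0.511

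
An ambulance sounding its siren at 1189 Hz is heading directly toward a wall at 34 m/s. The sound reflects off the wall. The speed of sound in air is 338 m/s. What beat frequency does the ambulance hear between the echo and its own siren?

The wall receives the sound from a moving source: f₁ = f₀ · v/(v − v_e) = 1189 × 338/304 ≈ 1322 Hz.
On the return leg the ambulance is a moving observer: f₂ = f₁ · (v + v_e)/v = 1322 × 372/338 ≈ 1455 Hz.
Beat against the emitted tone: |f₂ − f₀| = 2v_e·f₀/(v − v_e) = 2 × 34 × 1189/304 ≈ 266 Hz.

266 Hz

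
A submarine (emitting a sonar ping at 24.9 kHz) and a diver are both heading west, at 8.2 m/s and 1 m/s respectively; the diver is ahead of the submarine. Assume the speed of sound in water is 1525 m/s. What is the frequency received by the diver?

The diver is ahead, so the submarine is moving toward it while the diver is moving away from the submarine.
With source approaching and observer receding, f' = f · (v − v_o)/(v − v_s).
f' = 24.9 × (1525 − 1)/(1525 − 8.2) = 24.9 × 1524/1516.8 ≈ 25.0 kHz.

25.0 kHz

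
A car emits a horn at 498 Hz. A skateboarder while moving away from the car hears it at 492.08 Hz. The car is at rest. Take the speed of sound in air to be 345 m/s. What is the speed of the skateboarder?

4.1 m/s

f' = f · (v − v_o)/v ⇒ v_o = v · |f'/f − 1|.
v_o = 345 × |492.08/498 − 1| = 345 × 0.01189 ≈ 4.1 m/s.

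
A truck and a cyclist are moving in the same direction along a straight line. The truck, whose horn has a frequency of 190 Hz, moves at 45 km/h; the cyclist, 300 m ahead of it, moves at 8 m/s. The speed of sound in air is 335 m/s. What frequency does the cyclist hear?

45 km/h = 12.5 m/s.
The cyclist is ahead, so the truck is moving toward it while the cyclist is moving away from the truck.
Both move, so f' = f · (v − v_o)/(v − v_s).
f' = 190 × (335 − 8)/(335 − 12.5) = 190 × 327/322.5 ≈ 193 Hz.

193 Hz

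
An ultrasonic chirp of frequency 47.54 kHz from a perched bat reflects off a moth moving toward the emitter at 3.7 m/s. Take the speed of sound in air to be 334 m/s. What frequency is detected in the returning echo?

48.6 kHz

The moth first receives the wave as a moving observer: f₁ = f₀ · (v + u)/v = 47.54 × (334 + 3.7)/334 ≈ 48.1 kHz.
On reflection it acts as a source moving toward the stationary detector: f₂ = f₁ · v/(v − u) = 48.1 × 334/330.3 ≈ 48.6 kHz.
Equivalently f₂ = f₀ · (v + u)/(v − u).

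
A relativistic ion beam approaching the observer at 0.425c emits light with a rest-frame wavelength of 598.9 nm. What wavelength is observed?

Relativistic Doppler for wavelength: λ' = λ₀ · √((1 − β)/(1 + β)).
λ' = 598.9 × √(0.5750/1.4250) = 598.9 × 0.63522 ≈ 380.4 nm.

380.4 nm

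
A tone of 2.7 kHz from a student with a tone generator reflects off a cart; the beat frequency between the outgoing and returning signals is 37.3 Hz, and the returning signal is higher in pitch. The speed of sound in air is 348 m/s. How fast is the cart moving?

Double Doppler shift off a moving reflector: f₂ = f₀ · (v + u)/(v − u) (u > 0 toward emitter).
Returning signal is higher, so f₂ = f₀ + Δf = 2700 + 37.3 = 2737.3 Hz.
Rearranging, u = v · (f₂ − f₀)/(f₂ + f₀) = 348 × 37.3/5437.3 ≈ 2.39 m/s.
So the cart is moving at 2.39 m/s toward the emitter.

2.39 m/s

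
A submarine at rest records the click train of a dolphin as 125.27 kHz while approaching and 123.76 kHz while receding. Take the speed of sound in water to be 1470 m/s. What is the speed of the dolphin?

f₁/f₂ = (v + v_s)/(v − v_s), so v_s = v · (f₁ − f₂)/(f₁ + f₂).
v_s = 1470 × (125.27 − 123.76)/(125.27 + 123.76) = 1470 × 1.51/249.03 ≈ 8.9 m/s.

8.9 m/s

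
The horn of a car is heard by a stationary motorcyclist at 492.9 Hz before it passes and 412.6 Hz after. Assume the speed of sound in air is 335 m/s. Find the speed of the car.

f₁/f₂ = (v + v_s)/(v − v_s), so v_s = v · (f₁ − f₂)/(f₁ + f₂).
v_s = 335 × (492.9 − 412.6)/(492.9 + 412.6) = 335 × 80.3/905.5 ≈ 30 m/s.

30 m/s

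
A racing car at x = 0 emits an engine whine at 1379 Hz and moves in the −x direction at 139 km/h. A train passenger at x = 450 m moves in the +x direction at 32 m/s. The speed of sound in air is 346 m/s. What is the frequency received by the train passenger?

139 km/h = 38.61 m/s.
The observer lies on the +x side, so the source is heading away from the observer and the observer is heading away from the source.
General Doppler shift: f' = f · (v − v_o)/(v + v_s).
f' = 1379 × (346 − 32)/(346 + 38.61) = 1379 × 314/384.61 ≈ 1126 Hz.

1126 Hz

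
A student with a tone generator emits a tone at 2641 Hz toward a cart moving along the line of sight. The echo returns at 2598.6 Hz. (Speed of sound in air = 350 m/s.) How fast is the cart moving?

Double Doppler shift off a moving reflector: f₂ = f₀ · (v + u)/(v − u) (u > 0 toward emitter).
Rearranging, u = v · (f₂ − f₀)/(f₂ + f₀) = 350 × -42.4/5239.6 ≈ -2.83 m/s.
So the cart is moving at 2.83 m/s away from the emitter.

2.83 m/s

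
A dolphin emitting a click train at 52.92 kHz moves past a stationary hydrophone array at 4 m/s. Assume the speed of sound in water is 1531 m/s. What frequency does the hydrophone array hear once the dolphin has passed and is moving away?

52.8 kHz

Receding: f₂ = f · v/(v + v_s) = 52.92 × 1531/1535 ≈ 52.8 kHz.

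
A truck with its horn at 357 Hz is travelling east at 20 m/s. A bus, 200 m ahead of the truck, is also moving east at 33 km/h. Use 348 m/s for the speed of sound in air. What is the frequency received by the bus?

33 km/h = 9.167 m/s.
The bus is ahead, so the truck is moving toward it while the bus is moving away from the truck.
General Doppler shift: f' = f · (v − v_o)/(v − v_s).
f' = 357 × (348 − 9.167)/(348 − 20) = 357 × 338.83/328 ≈ 369 Hz.

369 Hz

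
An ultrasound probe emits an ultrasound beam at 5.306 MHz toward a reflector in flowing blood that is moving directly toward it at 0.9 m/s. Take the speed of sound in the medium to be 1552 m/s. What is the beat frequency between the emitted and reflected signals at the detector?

The reflector in flowing blood first receives the wave as a moving observer: f₁ = f₀ · (v + u)/v = 5.306 × (1552 + 0.9)/1552 ≈ 5.30908 MHz.
The reflection then acts as a moving source: f₂ = f₁ · v/(v − u) ≈ 5.31216 MHz.
Equivalently f₂ = f₀ · (v + u)/(v − u).
Beat frequency (with f₀ = 5306000 Hz): |f₂ − f₀| = 2u·f₀/(v − u) = 2 × 0.9 × 5306000/1551.1 ≈ 6157 Hz.

6157 Hz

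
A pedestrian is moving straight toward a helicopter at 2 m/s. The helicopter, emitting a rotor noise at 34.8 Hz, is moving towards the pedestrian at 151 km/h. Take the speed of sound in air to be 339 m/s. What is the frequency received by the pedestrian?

151 km/h = 41.94 m/s.
Both move, so f' = f · (v + v_o)/(v − v_s).
f' = 34.8 × (339 + 2)/(339 − 41.94) = 34.8 × 341/297.06 ≈ 39.9 Hz.

39.9 Hz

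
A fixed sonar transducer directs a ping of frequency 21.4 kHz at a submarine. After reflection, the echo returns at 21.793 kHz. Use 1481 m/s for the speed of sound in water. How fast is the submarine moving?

13.5 m/s

Double Doppler shift off a moving reflector: f₂ = f₀ · (v + u)/(v − u) (u > 0 toward emitter).
Rearranging, u = v · (f₂ − f₀)/(f₂ + f₀) = 1481 × 0.393/43.193 ≈ 13.5 m/s.
So the submarine is moving at 13.5 m/s toward the emitter.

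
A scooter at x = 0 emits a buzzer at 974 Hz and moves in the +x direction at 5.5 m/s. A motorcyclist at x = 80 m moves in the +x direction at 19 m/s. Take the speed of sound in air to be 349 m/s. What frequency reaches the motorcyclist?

936 Hz

The observer lies on the +x side, so the source is heading toward the observer and the observer is heading away from the source.
With source approaching and observer receding, f' = f · (v − v_o)/(v − v_s).
f' = 974 × (349 − 19)/(349 − 5.5) = 974 × 330/343.5 ≈ 936 Hz.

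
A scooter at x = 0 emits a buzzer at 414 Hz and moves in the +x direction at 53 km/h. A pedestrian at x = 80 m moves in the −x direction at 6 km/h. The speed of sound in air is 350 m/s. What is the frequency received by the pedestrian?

434 Hz

53 km/h = 14.72 m/s; 6 km/h = 1.667 m/s.
The observer lies on the +x side, so the source is heading toward the observer and the observer is heading toward the source.
Both move, so f' = f · (v + v_o)/(v − v_s).
f' = 414 × (350 + 1.667)/(350 − 14.72) = 414 × 351.67/335.28 ≈ 434 Hz.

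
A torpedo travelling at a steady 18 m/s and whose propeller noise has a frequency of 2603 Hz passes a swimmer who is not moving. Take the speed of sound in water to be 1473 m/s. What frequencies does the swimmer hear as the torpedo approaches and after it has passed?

Approaching: f₁ = f · v/(v − v_s) = 2603 × 1473/1455 ≈ 2635 Hz.
Receding: f₂ = f · v/(v + v_s) = 2603 × 1473/1491 ≈ 2572 Hz.

2635 Hz approaching; 2572 Hz receding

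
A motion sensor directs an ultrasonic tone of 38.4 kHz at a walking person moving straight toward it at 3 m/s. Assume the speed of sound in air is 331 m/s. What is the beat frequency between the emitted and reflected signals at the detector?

702 Hz

The walking person first receives the wave as a moving observer: f₁ = f₀ · (v + u)/v = 38.4 × (331 + 3)/331 ≈ 38.748 kHz.
On reflection it acts as a source moving toward the stationary detector: f₂ = f₁ · v/(v − u) = 38.748 × 331/328 ≈ 39.102 kHz.
Beat frequency (with f₀ = 38400 Hz): |f₂ − f₀| = 2u·f₀/(v − u) = 2 × 3 × 38400/328 ≈ 702 Hz.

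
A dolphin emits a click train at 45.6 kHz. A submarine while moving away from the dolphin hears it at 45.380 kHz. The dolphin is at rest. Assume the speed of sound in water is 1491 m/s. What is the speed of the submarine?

f' = f · (v − v_o)/v ⇒ v_o = v · |f'/f − 1|.
v_o = 1491 × |45.380/45.6 − 1| = 1491 × 0.004825 ≈ 7.2 m/s.

7.2 m/s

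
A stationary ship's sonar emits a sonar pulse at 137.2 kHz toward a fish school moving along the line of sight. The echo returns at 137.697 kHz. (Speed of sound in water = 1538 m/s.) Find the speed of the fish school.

2.78 m/s

Double Doppler shift off a moving reflector: f₂ = f₀ · (v + u)/(v − u) (u > 0 toward emitter).
Rearranging, u = v · (f₂ − f₀)/(f₂ + f₀) = 1538 × 0.497/274.897 ≈ 2.78 m/s.
So the fish school is moving at 2.78 m/s toward the emitter.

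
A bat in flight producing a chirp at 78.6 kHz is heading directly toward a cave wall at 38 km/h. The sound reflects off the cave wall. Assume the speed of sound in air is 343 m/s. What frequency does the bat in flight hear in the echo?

83.6 kHz

38 km/h = 10.56 m/s.
The cave wall receives the sound from a moving source: f₁ = f₀ · v/(v − v_e) = 78.6 × 343/332.44 ≈ 81.1 kHz.
On the return leg the bat in flight is a moving observer: f₂ = f₁ · (v + v_e)/v = 81.1 × 353.56/343 ≈ 83.6 kHz.
Equivalently f₂ = f₀ · (v + v_e)/(v − v_e).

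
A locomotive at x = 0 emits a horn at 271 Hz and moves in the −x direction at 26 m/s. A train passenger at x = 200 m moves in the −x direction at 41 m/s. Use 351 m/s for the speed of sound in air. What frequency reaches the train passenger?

The observer lies on the +x side, so the source is heading away from the observer and the observer is heading toward the source.
General Doppler shift: f' = f · (v + v_o)/(v + v_s).
f' = 271 × (351 + 41)/(351 + 26) = 271 × 392/377 ≈ 282 Hz.

282 Hz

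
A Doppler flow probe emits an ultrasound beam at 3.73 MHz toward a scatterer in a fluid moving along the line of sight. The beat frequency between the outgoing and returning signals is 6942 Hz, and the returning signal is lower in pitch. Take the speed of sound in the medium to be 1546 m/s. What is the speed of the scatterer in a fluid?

Double Doppler shift off a moving reflector: f₂ = f₀ · (v + u)/(v − u) (u > 0 toward emitter).
Returning signal is lower, so f₂ = f₀ − Δf = 3730000 − 6942 = 3723058 Hz.
Rearranging, u = v · (f₂ − f₀)/(f₂ + f₀) = 1546 × -6942/7453058 ≈ -1.44 m/s.
So the scatterer in a fluid is moving at 1.44 m/s away from the emitter.

1.44 m/s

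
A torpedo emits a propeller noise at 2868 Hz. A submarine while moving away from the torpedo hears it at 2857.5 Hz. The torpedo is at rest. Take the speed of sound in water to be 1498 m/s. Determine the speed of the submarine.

f' = f · (v − v_o)/v ⇒ v_o = v · |f'/f − 1|.
v_o = 1498 × |2857.5/2868 − 1| = 1498 × 0.003661 ≈ 5.5 m/s.

5.5 m/s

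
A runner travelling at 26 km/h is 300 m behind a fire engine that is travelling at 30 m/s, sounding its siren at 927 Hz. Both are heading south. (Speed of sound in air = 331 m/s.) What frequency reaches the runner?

26 km/h = 7.222 m/s.
The runner is behind, so the fire engine is moving away from it while the runner is moving toward the fire engine.
With source receding and observer approaching, f' = f · (v + v_o)/(v + v_s).
f' = 927 × (331 + 7.222)/(331 + 30) = 927 × 338.22/361 ≈ 869 Hz.

869 Hz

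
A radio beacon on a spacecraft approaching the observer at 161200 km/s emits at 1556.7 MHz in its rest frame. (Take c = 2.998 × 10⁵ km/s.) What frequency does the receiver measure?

2839.1 MHz

β = v/c = 161200/299800 = 0.5377.
Relativistic Doppler for frequency: f' = f₀ · √((1 + β)/(1 − β)).
f' = 1556.7 × √(1.5377/0.4623) = 1556.7 × 1.82376 ≈ 2839.1 MHz.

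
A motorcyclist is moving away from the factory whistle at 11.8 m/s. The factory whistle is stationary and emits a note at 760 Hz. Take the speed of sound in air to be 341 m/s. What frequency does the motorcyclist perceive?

Moving observer, stationary source: f' = f · (v − v_o)/v.
f' = 760 × (341 − 11.8)/341 = 760 × 329.2/341 ≈ 734 Hz.

734 Hz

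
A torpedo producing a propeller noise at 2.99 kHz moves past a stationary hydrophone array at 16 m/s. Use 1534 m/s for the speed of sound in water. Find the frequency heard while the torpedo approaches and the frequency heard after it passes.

3.02 kHz approaching; 2.96 kHz receding

Approaching: f₁ = f · v/(v − v_s) = 2.99 × 1534/1518 ≈ 3.02 kHz.
Receding: f₂ = f · v/(v + v_s) = 2.99 × 1534/1550 ≈ 2.96 kHz.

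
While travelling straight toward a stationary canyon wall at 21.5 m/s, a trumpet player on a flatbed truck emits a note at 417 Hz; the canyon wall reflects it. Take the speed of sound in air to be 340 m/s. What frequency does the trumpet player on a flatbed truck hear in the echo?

473 Hz

The canyon wall receives the sound from a moving source: f₁ = f₀ · v/(v − v_e) = 417 × 340/318.5 ≈ 445 Hz.
On the return leg the trumpet player on a flatbed truck is a moving observer: f₂ = f₁ · (v + v_e)/v = 445 × 361.5/340 ≈ 473 Hz.
Equivalently f₂ = f₀ · (v + v_e)/(v − v_e).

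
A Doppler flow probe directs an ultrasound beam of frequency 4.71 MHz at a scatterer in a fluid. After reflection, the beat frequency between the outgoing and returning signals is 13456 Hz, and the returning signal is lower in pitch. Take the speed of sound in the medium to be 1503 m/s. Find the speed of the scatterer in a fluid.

2.15 m/s

Double Doppler shift off a moving reflector: f₂ = f₀ · (v + u)/(v − u) (u > 0 toward emitter).
Returning signal is lower, so f₂ = f₀ − Δf = 4710000 − 13456 = 4696544 Hz.
Rearranging, u = v · (f₂ − f₀)/(f₂ + f₀) = 1503 × -13456/9406544 ≈ -2.15 m/s.
So the scatterer in a fluid is moving at 2.15 m/s away from the emitter.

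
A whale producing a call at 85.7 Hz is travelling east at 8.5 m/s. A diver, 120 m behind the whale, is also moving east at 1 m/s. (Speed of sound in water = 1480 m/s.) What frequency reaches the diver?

85 Hz

The diver is behind, so the whale is moving away from it while the diver is moving toward the whale.
With source receding and observer approaching, f' = f · (v + v_o)/(v + v_s).
f' = 85.7 × (1480 + 1)/(1480 + 8.5) = 85.7 × 1481/1488.5 ≈ 85 Hz.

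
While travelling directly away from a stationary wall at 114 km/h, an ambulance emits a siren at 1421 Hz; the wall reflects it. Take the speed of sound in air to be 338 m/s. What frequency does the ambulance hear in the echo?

1178 Hz

114 km/h = 31.67 m/s.
The wall receives the sound from a moving source: f₁ = f₀ · v/(v + v_e) = 1421 × 338/369.67 ≈ 1299 Hz.
On the return leg the ambulance is a moving observer: f₂ = f₁ · (v − v_e)/v = 1299 × 306.33/338 ≈ 1178 Hz.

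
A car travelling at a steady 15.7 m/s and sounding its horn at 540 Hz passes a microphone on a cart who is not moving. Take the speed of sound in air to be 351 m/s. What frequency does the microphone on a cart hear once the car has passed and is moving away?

Receding: f₂ = f · v/(v + v_s) = 540 × 351/366.7 ≈ 517 Hz.

517 Hz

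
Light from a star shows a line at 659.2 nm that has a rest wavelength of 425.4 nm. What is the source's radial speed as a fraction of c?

0.412c

λ'/λ₀ = 1.5496 > 1 (redshift), so the source is receding.
λ'/λ₀ = √((1 + β)/(1 − β)) for a receding source ⇒ β = (r² − 1)/(r² + 1) with r = λ'/λ₀.
β = (2.4013 − 1)/(2.4013 + 1) ≈ 0.412.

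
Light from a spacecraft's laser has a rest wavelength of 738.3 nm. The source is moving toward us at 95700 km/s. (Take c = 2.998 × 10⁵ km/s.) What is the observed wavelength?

530.4 nm

β = v/c = 95700/299800 = 0.3192.
Relativistic Doppler for wavelength: λ' = λ₀ · √((1 − β)/(1 + β)).
λ' = 738.3 × √(0.6808/1.3192) = 738.3 × 0.71837 ≈ 530.4 nm.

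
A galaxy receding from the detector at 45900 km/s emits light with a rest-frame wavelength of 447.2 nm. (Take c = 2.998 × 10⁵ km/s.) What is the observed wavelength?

521.8 nm

β = v/c = 45900/299800 = 0.1531.
Relativistic Doppler for wavelength: λ' = λ₀ · √((1 + β)/(1 − β)).
λ' = 447.2 × √(1.1531/0.8469) = 447.2 × 1.16686 ≈ 521.8 nm.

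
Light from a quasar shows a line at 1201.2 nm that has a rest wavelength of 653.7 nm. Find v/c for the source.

λ'/λ₀ = 1.8375 > 1 (redshift), so the source is receding.
λ'/λ₀ = √((1 + β)/(1 − β)) for a receding source ⇒ β = (r² − 1)/(r² + 1) with r = λ'/λ₀.
β = (3.3766 − 1)/(3.3766 + 1) ≈ 0.543.

0.543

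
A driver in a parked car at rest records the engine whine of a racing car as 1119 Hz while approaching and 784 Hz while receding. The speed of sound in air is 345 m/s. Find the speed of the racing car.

61 m/s

f₁/f₂ = (v + v_s)/(v − v_s), so v_s = v · (f₁ − f₂)/(f₁ + f₂).
v_s = 345 × (1119 − 784)/(1119 + 784) = 345 × 335/1903 ≈ 61 m/s.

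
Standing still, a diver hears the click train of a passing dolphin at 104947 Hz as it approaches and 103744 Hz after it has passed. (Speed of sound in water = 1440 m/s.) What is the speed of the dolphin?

8.3 m/s

f₁/f₂ = (v + v_s)/(v − v_s), so v_s = v · (f₁ − f₂)/(f₁ + f₂).
v_s = 1440 × (104947 − 103744)/(104947 + 103744) = 1440 × 1203/208691 ≈ 8.3 m/s.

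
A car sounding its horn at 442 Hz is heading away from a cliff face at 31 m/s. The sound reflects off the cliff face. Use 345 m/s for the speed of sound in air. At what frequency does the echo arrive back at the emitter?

The cliff face receives the sound from a moving source: f₁ = f₀ · v/(v + v_e) = 442 × 345/376 ≈ 406 Hz.
On the return leg the car is a moving observer: f₂ = f₁ · (v − v_e)/v = 406 × 314/345 ≈ 369 Hz.

369 Hz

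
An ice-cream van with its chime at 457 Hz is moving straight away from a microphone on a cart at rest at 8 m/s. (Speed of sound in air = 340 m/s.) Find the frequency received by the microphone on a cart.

446 Hz

Moving source, stationary observer: f' = f · v/(v + v_s) since the source is receding.
f' = 457 × 340/(340 + 8) = 457 × 340/348 ≈ 446 Hz.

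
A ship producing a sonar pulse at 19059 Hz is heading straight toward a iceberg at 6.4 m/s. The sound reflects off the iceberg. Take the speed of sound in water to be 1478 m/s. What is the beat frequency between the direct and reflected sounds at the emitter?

166 Hz

The iceberg receives the sound from a moving source: f₁ = f₀ · v/(v − v_e) = 19059 × 1478/1471.6 ≈ 19141.9 Hz.
On the return leg the ship is a moving observer: f₂ = f₁ · (v + v_e)/v = 19141.9 × 1484.4/1478 ≈ 19224.8 Hz.
Equivalently f₂ = f₀ · (v + v_e)/(v − v_e).
Beat against the emitted tone: |f₂ − f₀| = 2v_e·f₀/(v − v_e) = 2 × 6.4 × 19059/1471.6 ≈ 166 Hz.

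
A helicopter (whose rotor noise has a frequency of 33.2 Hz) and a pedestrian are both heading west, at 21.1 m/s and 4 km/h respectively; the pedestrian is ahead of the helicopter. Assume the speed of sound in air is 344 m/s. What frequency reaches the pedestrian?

4 km/h = 1.111 m/s.
The pedestrian is ahead, so the helicopter is moving toward it while the pedestrian is moving away from the helicopter.
Both move, so f' = f · (v − v_o)/(v − v_s).
f' = 33.2 × (344 − 1.111)/(344 − 21.1) = 33.2 × 342.89/322.9 ≈ 35.3 Hz.

35.3 Hz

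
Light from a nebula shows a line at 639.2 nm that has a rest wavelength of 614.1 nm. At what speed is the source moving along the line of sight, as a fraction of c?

λ'/λ₀ = 1.0409 > 1 (redshift), so the source is receding.
λ'/λ₀ = √((1 + β)/(1 − β)) for a receding source ⇒ β = (r² − 1)/(r² + 1) with r = λ'/λ₀.
β = (1.0834 − 1)/(1.0834 + 1) ≈ 0.040.

0.040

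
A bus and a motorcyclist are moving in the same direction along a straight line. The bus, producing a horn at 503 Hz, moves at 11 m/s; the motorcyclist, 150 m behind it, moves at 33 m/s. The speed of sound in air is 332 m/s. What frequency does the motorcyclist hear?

The motorcyclist is behind, so the bus is moving away from it while the motorcyclist is moving toward the bus.
Both move, so f' = f · (v + v_o)/(v + v_s).
f' = 503 × (332 + 33)/(332 + 11) = 503 × 365/343 ≈ 535 Hz.

535 Hz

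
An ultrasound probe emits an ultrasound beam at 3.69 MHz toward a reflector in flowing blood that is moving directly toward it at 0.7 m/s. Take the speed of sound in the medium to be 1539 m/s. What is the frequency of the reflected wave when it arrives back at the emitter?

At the reflector in flowing blood (a moving observer), f₁ = f₀ · (v + u)/v = 3.69 × 1539.7/1539 ≈ 3.692 MHz.
On reflection it acts as a source moving toward the stationary detector: f₂ = f₁ · v/(v − u) = 3.692 × 1539/1538.3 ≈ 3.693 MHz.
Equivalently f₂ = f₀ · (v + u)/(v − u).

3.693 MHz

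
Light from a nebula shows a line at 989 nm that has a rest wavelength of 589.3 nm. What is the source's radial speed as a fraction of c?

λ'/λ₀ = 1.6783 > 1 (redshift), so the source is receding.
λ'/λ₀ = √((1 + β)/(1 − β)) for a receding source ⇒ β = (r² − 1)/(r² + 1) with r = λ'/λ₀.
β = (2.8166 − 1)/(2.8166 + 1) ≈ 0.476.

0.476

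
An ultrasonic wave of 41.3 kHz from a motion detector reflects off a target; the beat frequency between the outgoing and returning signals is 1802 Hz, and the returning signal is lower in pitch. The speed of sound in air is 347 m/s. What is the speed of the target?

7.7 m/s

Double Doppler shift off a moving reflector: f₂ = f₀ · (v + u)/(v − u) (u > 0 toward emitter).
Returning signal is lower, so f₂ = f₀ − Δf = 41300 − 1802 = 39498 Hz.
Rearranging, u = v · (f₂ − f₀)/(f₂ + f₀) = 347 × -1802/80798 ≈ -7.7 m/s.
So the target is moving at 7.7 m/s away from the emitter.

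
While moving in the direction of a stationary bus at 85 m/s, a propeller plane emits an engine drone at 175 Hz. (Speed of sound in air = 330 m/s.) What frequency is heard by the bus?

Only the source moves, toward the listener, so f' = f · v/(v − v_s).
f' = 175 × 330/(330 − 85) = 175 × 330/245 ≈ 236 Hz.

236 Hz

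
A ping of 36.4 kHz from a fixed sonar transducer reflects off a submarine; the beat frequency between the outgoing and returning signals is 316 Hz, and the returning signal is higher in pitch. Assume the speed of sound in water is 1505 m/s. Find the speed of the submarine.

6.5 m/s

Double Doppler shift off a moving reflector: f₂ = f₀ · (v + u)/(v − u) (u > 0 toward emitter).
Returning signal is higher, so f₂ = f₀ + Δf = 36400 + 316 = 36716 Hz.
Rearranging, u = v · (f₂ − f₀)/(f₂ + f₀) = 1505 × 316/73116 ≈ 6.5 m/s.
So the submarine is moving at 6.5 m/s toward the emitter.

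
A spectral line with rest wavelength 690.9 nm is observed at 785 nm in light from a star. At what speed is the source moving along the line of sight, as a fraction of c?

0.127c

λ'/λ₀ = 1.1362 > 1 (redshift), so the source is receding.
λ'/λ₀ = √((1 + β)/(1 − β)) for a receding source ⇒ β = (r² − 1)/(r² + 1) with r = λ'/λ₀.
β = (1.2909 − 1)/(1.2909 + 1) ≈ 0.127.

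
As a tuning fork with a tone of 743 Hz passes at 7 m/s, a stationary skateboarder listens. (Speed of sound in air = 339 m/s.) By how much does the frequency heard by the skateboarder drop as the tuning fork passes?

30.7 Hz

Approaching: f₁ = f · v/(v − v_s) = 743 × 339/332 ≈ 758.7 Hz.
Receding: f₂ = f · v/(v + v_s) = 743 × 339/346 ≈ 728.0 Hz.
Drop: f₁ − f₂ = 2f·v·v_s/(v² − v_s²) = 2 × 743 × 339 × 7/(339² − 7²) ≈ 30.7 Hz.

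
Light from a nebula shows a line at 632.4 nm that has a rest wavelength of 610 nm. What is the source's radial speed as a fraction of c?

λ'/λ₀ = 1.0367 > 1 (redshift), so the source is receding.
λ'/λ₀ = √((1 + β)/(1 − β)) for a receding source ⇒ β = (r² − 1)/(r² + 1) with r = λ'/λ₀.
β = (1.0748 − 1)/(1.0748 + 1) ≈ 0.036.

0.036c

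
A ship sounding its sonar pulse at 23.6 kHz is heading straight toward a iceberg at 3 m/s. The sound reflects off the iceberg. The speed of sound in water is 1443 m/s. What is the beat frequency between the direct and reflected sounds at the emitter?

The iceberg receives the sound from a moving source: f₁ = f₀ · v/(v − v_e) = 23.6 × 1443/1440 ≈ 23.6492 kHz.
On the return leg the ship is a moving observer: f₂ = f₁ · (v + v_e)/v = 23.6492 × 1446/1443 ≈ 23.6983 kHz.
Equivalently f₂ = f₀ · (v + v_e)/(v − v_e).
Beat against the emitted tone (with f₀ = 23600 Hz): |f₂ − f₀| = 2v_e·f₀/(v − v_e) = 2 × 3 × 23600/1440 ≈ 98 Hz.

98 Hz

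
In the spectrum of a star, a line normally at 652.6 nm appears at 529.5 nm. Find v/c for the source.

λ'/λ₀ = 0.8114 < 1 (blueshift), so the source is approaching.
λ'/λ₀ = √((1 − β)/(1 + β)) for an approaching source ⇒ β = (1 − r²)/(1 + r²) with r = λ'/λ₀.
β = (1 − 0.6583)/(1 + 0.6583) ≈ 0.206.

0.206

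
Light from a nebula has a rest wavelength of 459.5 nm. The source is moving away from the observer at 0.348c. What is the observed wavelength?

Relativistic Doppler for wavelength: λ' = λ₀ · √((1 + β)/(1 − β)).
λ' = 459.5 × √(1.3480/0.6520) = 459.5 × 1.43788 ≈ 660.7 nm.

660.7 nm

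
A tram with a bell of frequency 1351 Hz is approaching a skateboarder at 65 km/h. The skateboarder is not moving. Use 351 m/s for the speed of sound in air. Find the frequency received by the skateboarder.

65 km/h = 18.06 m/s.
Only the source moves, toward the listener, so f' = f · v/(v − v_s).
f' = 1351 × 351/(351 − 18.06) = 1351 × 351/332.9 ≈ 1424 Hz.

1424 Hz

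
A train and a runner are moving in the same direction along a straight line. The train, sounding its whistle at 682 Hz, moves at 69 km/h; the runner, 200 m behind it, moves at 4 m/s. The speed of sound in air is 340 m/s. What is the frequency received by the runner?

69 km/h = 19.17 m/s.
The runner is behind, so the train is moving away from it while the runner is moving toward the train.
General Doppler shift: f' = f · (v + v_o)/(v + v_s).
f' = 682 × (340 + 4)/(340 + 19.17) = 682 × 344/359.17 ≈ 653 Hz.

653 Hz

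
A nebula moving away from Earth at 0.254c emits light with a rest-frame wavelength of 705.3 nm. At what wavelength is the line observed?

914.4 nm

Relativistic Doppler for wavelength: λ' = λ₀ · √((1 + β)/(1 − β)).
λ' = 705.3 × √(1.2540/0.7460) = 705.3 × 1.29652 ≈ 914.4 nm.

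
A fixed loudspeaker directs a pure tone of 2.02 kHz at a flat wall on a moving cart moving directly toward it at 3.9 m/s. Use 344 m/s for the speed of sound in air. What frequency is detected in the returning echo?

2.07 kHz

At the flat wall on a moving cart (a moving observer), f₁ = f₀ · (v + u)/v = 2.02 × 347.9/344 ≈ 2.04 kHz.
The reflection then acts as a moving source: f₂ = f₁ · v/(v − u) ≈ 2.07 kHz.
Equivalently f₂ = f₀ · (v + u)/(v − u).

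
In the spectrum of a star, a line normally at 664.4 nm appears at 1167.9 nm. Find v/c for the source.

λ'/λ₀ = 1.7578 > 1 (redshift), so the source is receding.
λ'/λ₀ = √((1 + β)/(1 − β)) for a receding source ⇒ β = (r² − 1)/(r² + 1) with r = λ'/λ₀.
β = (3.0900 − 1)/(3.0900 + 1) ≈ 0.511.

0.511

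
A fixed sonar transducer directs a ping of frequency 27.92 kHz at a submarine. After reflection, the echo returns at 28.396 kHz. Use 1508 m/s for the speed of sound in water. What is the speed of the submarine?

12.7 m/s

Double Doppler shift off a moving reflector: f₂ = f₀ · (v + u)/(v − u) (u > 0 toward emitter).
Rearranging, u = v · (f₂ − f₀)/(f₂ + f₀) = 1508 × 0.476/56.316 ≈ 12.7 m/s.
So the submarine is moving at 12.7 m/s toward the emitter.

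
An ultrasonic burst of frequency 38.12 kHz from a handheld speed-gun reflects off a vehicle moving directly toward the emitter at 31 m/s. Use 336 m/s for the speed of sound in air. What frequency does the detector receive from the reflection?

The vehicle first receives the wave as a moving observer: f₁ = f₀ · (v + u)/v = 38.12 × (336 + 31)/336 ≈ 41.6 kHz.
On reflection it acts as a source moving toward the stationary detector: f₂ = f₁ · v/(v − u) = 41.6 × 336/305 ≈ 45.9 kHz.
Equivalently f₂ = f₀ · (v + u)/(v − u).

45.9 kHz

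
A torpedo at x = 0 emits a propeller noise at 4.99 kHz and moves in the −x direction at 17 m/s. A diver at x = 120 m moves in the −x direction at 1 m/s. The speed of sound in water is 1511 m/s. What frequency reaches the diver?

4.94 kHz

The observer lies on the +x side, so the source is heading away from the observer and the observer is heading toward the source.
General Doppler shift: f' = f · (v + v_o)/(v + v_s).
f' = 4.99 × (1511 + 1)/(1511 + 17) = 4.99 × 1512/1528 ≈ 4.94 kHz.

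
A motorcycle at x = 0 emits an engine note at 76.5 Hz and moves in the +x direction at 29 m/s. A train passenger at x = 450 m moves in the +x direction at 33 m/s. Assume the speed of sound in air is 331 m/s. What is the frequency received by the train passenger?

75 Hz

The observer lies on the +x side, so the source is heading toward the observer and the observer is heading away from the source.
General Doppler shift: f' = f · (v − v_o)/(v − v_s).
f' = 76.5 × (331 − 33)/(331 − 29) = 76.5 × 298/302 ≈ 75 Hz.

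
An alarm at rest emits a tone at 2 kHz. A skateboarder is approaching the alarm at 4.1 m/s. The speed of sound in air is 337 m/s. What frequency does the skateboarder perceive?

2.02 kHz

Only the observer moves, toward the source, so f' = f · (v + v_o)/v.
f' = 2 × (337 + 4.1)/337 = 2 × 341.1/337 ≈ 2.02 kHz.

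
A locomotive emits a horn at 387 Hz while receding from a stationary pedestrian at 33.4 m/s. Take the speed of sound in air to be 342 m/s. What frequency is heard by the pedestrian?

Moving source, stationary observer: f' = f · v/(v + v_s) since the source is receding.
f' = 387 × 342/(342 + 33.4) = 387 × 342/375.4 ≈ 353 Hz.

353 Hz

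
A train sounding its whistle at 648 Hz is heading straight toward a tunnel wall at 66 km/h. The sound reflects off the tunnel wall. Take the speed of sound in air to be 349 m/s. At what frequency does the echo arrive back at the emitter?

66 km/h = 18.33 m/s.
The tunnel wall receives the sound from a moving source: f₁ = f₀ · v/(v − v_e) = 648 × 349/330.67 ≈ 684 Hz.
On the return leg the train is a moving observer: f₂ = f₁ · (v + v_e)/v = 684 × 367.33/349 ≈ 720 Hz.

720 Hz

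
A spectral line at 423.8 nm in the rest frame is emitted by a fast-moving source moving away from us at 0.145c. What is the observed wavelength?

490.4 nm

Relativistic Doppler for wavelength: λ' = λ₀ · √((1 + β)/(1 − β)).
λ' = 423.8 × √(1.1450/0.8550) = 423.8 × 1.15723 ≈ 490.4 nm.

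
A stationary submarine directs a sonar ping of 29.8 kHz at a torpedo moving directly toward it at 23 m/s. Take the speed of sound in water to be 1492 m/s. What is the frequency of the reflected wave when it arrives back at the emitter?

At the torpedo (a moving observer), f₁ = f₀ · (v + u)/v = 29.8 × 1515/1492 ≈ 30.3 kHz.
On reflection it acts as a source moving toward the stationary detector: f₂ = f₁ · v/(v − u) = 30.3 × 1492/1469 ≈ 30.7 kHz.
Equivalently f₂ = f₀ · (v + u)/(v − u).

30.7 kHz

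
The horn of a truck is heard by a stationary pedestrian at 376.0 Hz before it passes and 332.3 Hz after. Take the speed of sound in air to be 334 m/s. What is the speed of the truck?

20.6 m/s

f₁/f₂ = (v + v_s)/(v − v_s), so v_s = v · (f₁ − f₂)/(f₁ + f₂).
v_s = 334 × (376.0 − 332.3)/(376.0 + 332.3) = 334 × 43.7/708.3 ≈ 20.6 m/s.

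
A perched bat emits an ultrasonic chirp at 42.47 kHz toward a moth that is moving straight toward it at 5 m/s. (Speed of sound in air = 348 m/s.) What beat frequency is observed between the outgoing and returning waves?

1238 Hz

At the moth (a moving observer), f₁ = f₀ · (v + u)/v = 42.47 × 353/348 ≈ 43.080 kHz.
On reflection it acts as a source moving toward the stationary detector: f₂ = f₁ · v/(v − u) = 43.080 × 348/343 ≈ 43.708 kHz.
Beat frequency (with f₀ = 42470 Hz): |f₂ − f₀| = 2u·f₀/(v − u) = 2 × 5 × 42470/343 ≈ 1238 Hz.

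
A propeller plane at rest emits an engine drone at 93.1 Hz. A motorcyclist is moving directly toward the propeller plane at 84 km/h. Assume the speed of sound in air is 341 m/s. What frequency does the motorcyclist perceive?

99 Hz

84 km/h = 23.33 m/s.
Moving observer, stationary source: f' = f · (v + v_o)/v.
f' = 93.1 × (341 + 23.33)/341 = 93.1 × 364.33/341 ≈ 99 Hz.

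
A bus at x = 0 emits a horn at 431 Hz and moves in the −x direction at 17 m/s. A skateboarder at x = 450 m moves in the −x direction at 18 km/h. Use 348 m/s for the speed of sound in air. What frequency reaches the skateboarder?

417 Hz

18 km/h = 5 m/s.
The observer lies on the +x side, so the source is heading away from the observer and the observer is heading toward the source.
Both move, so f' = f · (v + v_o)/(v + v_s).
f' = 431 × (348 + 5)/(348 + 17) = 431 × 353/365 ≈ 417 Hz.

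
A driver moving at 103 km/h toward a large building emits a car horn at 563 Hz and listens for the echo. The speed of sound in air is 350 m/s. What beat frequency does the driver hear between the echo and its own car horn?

103 km/h = 28.61 m/s.
The large building receives the sound from a moving source: f₁ = f₀ · v/(v − v_e) = 563 × 350/321.39 ≈ 613.1 Hz.
On the return leg the driver is a moving observer: f₂ = f₁ · (v + v_e)/v = 613.1 × 378.61/350 ≈ 663.2 Hz.
Beat against the emitted tone: |f₂ − f₀| = 2v_e·f₀/(v − v_e) = 2 × 28.61 × 563/321.39 ≈ 100 Hz.

100 Hz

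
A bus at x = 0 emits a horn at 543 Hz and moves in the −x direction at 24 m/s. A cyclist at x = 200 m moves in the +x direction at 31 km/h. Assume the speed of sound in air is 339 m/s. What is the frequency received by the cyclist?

31 km/h = 8.611 m/s.
The observer lies on the +x side, so the source is heading away from the observer and the observer is heading away from the source.
General Doppler shift: f' = f · (v − v_o)/(v + v_s).
f' = 543 × (339 − 8.611)/(339 + 24) = 543 × 330.39/363 ≈ 494 Hz.

494 Hz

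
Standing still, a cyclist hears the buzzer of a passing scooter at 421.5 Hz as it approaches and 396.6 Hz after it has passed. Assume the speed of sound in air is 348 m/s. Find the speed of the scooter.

f₁/f₂ = (v + v_s)/(v − v_s), so v_s = v · (f₁ − f₂)/(f₁ + f₂).
v_s = 348 × (421.5 − 396.6)/(421.5 + 396.6) = 348 × 24.9/818.1 ≈ 10.6 m/s.

10.6 m/s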